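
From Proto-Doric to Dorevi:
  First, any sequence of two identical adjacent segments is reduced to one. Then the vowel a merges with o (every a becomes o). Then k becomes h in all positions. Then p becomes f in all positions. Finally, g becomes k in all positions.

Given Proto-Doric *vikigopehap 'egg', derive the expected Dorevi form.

vihikofehof

Dorevi: *vikigopehap
  vikigopehap (rule 1 does not apply)
  vikigopehap → vikigopehop   [vowel merger]
  vikigopehop → vihigopehop   [unconditioned shift]
  vihigopehop → vihigofehof   [unconditioned shift]
  vihigofehof → vihikofehof   [unconditioned shift]
  giving Dorevi vihikofehof.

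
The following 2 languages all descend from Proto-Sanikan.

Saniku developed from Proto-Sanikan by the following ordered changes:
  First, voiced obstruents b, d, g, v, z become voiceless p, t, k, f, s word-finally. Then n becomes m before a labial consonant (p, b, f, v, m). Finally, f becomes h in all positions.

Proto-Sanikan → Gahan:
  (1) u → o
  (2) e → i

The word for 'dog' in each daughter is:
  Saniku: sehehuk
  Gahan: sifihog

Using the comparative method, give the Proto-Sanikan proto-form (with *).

*sefehug

Position 3: Saniku has h, Gahan has f. Gahan preserves f here (none of its changes turn any other segment into f), so the proto-segment is *f.
Position 6: Saniku has u, Gahan has o. Saniku preserves u here (none of its changes turn any other segment into u), so the proto-segment is *u.
Continuing position by position gives *sefehug; check it forward:
Saniku: start from *sefehug.
  rule 1 (final devoicing): sefehug → sefehuk
  rule 2: no change — sefehuk
  rule 3 (unconditioned shift): sefehuk → sehehuk
  ⇒ Saniku sehehuk
Gahan: *sefehug > sefehog > sifihog  (by vowel merger, vowel merger)
Only *sefehug yields all of Saniku sehehuk, Gahan sifihog.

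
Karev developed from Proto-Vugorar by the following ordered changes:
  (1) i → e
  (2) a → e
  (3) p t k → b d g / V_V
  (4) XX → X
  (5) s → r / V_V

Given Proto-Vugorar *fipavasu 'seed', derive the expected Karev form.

Karev: *fipavasu > fepavasu > fepevesu > febevesu > febeveru  (by vowel merger, vowel merger, intervocalic voicing, rhotacism)

febeveru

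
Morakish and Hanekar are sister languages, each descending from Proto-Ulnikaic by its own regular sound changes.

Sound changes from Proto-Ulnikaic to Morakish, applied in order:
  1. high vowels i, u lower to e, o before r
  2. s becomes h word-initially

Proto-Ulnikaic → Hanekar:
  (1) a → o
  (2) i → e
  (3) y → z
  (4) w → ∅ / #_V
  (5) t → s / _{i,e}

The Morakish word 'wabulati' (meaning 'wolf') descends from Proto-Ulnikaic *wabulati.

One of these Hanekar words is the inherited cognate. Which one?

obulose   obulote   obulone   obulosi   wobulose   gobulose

obulose

Hanekar: *wabulati
  wabulati → wobuloti   [vowel merger]
  wobuloti → wobulote   [vowel merger]
  wobulote (rule 3 does not apply)
  wobulote → obulote   [glide loss]
  obulote → obulose   [palatalisation]
  giving Hanekar obulose.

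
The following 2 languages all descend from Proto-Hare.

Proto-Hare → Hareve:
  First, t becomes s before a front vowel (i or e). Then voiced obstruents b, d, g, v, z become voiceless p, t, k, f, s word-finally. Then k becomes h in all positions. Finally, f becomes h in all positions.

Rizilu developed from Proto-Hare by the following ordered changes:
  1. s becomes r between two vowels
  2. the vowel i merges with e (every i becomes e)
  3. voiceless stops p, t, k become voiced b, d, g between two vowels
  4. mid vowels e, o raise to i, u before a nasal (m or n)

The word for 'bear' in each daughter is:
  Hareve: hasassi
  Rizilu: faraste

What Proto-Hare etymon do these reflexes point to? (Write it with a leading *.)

*fasasti

Position 7: Hareve has i, Rizilu has e. Hareve preserves i here (none of its changes turn any other segment into i), so the proto-segment is *i.
Position 6: Hareve has s, Rizilu has t. Rizilu preserves t here (none of its changes turn any other segment into t), so the proto-segment is *t.
Position 3: Hareve has s, Rizilu has r. Taking the neighbouring segments as reconstructed: Hareve s can only go back to *s; Rizilu r could go back to *s or *r — the one source consistent with every daughter is *s.
Verify the candidate proto-form against each daughter:
Hareve: *fasasti
  fasasti → fasassi   [palatalisation]
  fasassi (rule 2 does not apply)
  fasassi (rule 3 does not apply)
  fasassi → hasassi   [unconditioned shift]
  giving Hareve hasassi.
Rizilu: start from *fasasti.
  rule 1 (rhotacism): fasasti → farasti
  rule 2 (vowel merger): farasti → faraste
  rule 3: no change — faraste
  rule 4: no change — faraste
  ⇒ Rizilu faraste
No other proto-form is consistent with every reflex, so the reconstruction is *fasasti.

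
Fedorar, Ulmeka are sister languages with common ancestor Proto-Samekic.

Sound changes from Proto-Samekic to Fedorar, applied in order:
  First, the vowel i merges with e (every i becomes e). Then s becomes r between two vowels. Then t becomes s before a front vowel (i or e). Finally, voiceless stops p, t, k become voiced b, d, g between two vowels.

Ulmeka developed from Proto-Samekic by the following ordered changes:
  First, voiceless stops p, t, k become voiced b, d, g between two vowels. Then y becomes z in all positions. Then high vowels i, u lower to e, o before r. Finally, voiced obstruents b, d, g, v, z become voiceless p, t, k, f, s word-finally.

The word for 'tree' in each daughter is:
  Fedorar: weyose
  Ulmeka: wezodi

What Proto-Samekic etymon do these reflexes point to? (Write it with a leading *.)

*weyoti

Position 6: Fedorar has e, Ulmeka has i. Ulmeka preserves i here (none of its changes turn any other segment into i), so the proto-segment is *i.
Position 5: Fedorar has s, Ulmeka has d. Taking the neighbouring segments as reconstructed: Fedorar s can only go back to *t; Ulmeka d could go back to *t or *d — the one source consistent with every daughter is *t.
Position 3: Fedorar has y, Ulmeka has z. Fedorar preserves y here (none of its changes turn any other segment into y), so the proto-segment is *y.
The remaining positions agree across the daughters. Check the candidate against every language:
Fedorar: *weyoti
  weyoti → weyote   [vowel merger]
  weyote (rule 2 does not apply)
  weyote → weyose   [palatalisation]
  weyose (rule 4 does not apply)
  giving Fedorar weyose.
Ulmeka: *weyoti > weyodi > wezodi  (by intervocalic voicing, unconditioned shift)
No other proto-form is consistent with every reflex, so the reconstruction is *weyoti.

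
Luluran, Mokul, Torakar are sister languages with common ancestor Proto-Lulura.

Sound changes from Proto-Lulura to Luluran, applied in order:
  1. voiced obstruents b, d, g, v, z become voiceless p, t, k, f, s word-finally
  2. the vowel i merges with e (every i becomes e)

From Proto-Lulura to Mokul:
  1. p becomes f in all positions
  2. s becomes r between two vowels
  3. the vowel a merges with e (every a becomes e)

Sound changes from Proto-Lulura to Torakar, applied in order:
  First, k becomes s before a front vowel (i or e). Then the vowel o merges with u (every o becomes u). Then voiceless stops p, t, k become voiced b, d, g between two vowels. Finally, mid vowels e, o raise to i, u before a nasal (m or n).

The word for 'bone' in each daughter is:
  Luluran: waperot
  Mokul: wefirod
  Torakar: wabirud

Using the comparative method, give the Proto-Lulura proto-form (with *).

*wapirod

Position 6: Luluran has o, Mokul has o, Torakar has u. Luluran preserves o here (none of its changes turn any other segment into o), so the proto-segment is *o.
Position 7: Luluran has t, Mokul has d, Torakar has d. Mokul preserves d here (none of its changes turn any other segment into d), so the proto-segment is *d.
Position 4: Luluran has e, Mokul has i, Torakar has i. Mokul preserves i here (none of its changes turn any other segment into i), so the proto-segment is *i.
Verify the candidate proto-form against each daughter:
Luluran: *wapirod
  wapirod → wapirot   [final devoicing]
  wapirot → waperot   [vowel merger]
  giving Luluran waperot.
Mokul: start from *wapirod.
  rule 1 (unconditioned shift): wapirod → wafirod
  rule 2: no change — wafirod
  rule 3 (vowel merger): wafirod → wefirod
  ⇒ Mokul wefirod
Torakar: *wapirod > wapirud > wabirud  (by vowel merger, intervocalic voicing)
*wapirod is the unique common source.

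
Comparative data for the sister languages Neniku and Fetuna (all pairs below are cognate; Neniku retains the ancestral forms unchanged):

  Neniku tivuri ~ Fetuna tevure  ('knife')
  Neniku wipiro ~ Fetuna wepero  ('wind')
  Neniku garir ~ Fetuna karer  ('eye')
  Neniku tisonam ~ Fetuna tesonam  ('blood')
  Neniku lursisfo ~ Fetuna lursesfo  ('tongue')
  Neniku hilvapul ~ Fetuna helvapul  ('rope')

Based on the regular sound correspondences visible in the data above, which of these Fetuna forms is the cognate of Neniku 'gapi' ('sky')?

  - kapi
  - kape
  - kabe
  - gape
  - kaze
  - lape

garir ~ karer — Neniku g corresponds to Fetuna k word-initially before a back vowel.
tivuri ~ tevure — Neniku i corresponds to Fetuna e word-finally.
Applying these to Neniku 'gapi':
  gapi → kapi   (g→k word-initially before a back vowel)
  kapi → kape   (i→e word-finally)
So the Fetuna cognate is 'kape'.

kape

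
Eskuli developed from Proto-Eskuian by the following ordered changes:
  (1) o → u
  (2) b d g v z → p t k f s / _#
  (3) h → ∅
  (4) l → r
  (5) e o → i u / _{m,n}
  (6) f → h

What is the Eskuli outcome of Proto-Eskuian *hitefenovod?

Eskuli: start from *hitefenovod.
  rule 1 (vowel merger): hitefenovod → hitefenuvud
  rule 2 (final devoicing): hitefenuvud → hitefenuvut
  rule 3 (h-loss): hitefenuvut → itefenuvut
  rule 4: no change — itefenuvut
  rule 5 (pre-nasal raising): itefenuvut → itefinuvut
  rule 6 (unconditioned shift): itefinuvut → itehinuvut
  ⇒ Eskuli itehinuvut

itehinuvut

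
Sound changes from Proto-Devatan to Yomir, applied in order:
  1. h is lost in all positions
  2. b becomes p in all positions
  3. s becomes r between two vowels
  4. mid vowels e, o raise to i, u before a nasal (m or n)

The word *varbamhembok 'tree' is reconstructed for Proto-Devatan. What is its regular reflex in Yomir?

Yomir: *varbamhembok > varbamembok > varpamempok > varpamimpok  (by h-loss, unconditioned shift, pre-nasal raising)

varpamimpok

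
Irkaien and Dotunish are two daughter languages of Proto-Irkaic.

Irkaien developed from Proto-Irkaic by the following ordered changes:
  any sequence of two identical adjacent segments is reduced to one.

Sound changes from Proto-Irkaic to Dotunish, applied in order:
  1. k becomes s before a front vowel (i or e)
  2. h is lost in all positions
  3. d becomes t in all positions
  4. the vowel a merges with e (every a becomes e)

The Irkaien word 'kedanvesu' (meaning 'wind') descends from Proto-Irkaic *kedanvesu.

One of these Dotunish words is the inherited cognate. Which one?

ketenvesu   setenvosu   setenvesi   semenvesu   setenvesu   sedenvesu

Dotunish: start from *kedanvesu.
  rule 1 (palatalisation): kedanvesu → sedanvesu
  rule 2: no change — sedanvesu
  rule 3 (unconditioned shift): sedanvesu → setanvesu
  rule 4 (vowel merger): setanvesu → setenvesu
  ⇒ Dotunish setenvesu
Only 'setenvesu' matches the regular Dotunish development of *kedanvesu.

setenvesu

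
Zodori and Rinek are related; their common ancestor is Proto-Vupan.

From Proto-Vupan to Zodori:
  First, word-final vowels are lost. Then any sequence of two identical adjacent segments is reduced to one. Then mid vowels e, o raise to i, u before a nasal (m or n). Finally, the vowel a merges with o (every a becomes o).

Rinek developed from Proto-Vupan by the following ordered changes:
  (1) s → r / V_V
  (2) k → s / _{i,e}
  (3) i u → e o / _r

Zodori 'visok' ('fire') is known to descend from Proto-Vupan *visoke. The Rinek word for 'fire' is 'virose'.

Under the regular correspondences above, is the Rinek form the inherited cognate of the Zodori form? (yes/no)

Derive the expected Rinek reflex of *visoke:
Rinek: start from *visoke.
  rule 1 (rhotacism): visoke → viroke
  rule 2 (palatalisation): viroke → virose
  rule 3 (pre-rhotic lowering): virose → verose
  ⇒ Rinek verose
The regular Rinek reflex would be 'verose', but the attested form is 'virose'. The correspondence is irregular, so they are not cognates (the Rinek form has a different source).

no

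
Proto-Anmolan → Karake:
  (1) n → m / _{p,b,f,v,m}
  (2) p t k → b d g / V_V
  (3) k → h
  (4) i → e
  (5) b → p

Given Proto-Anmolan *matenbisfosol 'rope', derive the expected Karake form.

Karake: *matenbisfosol
  matenbisfosol → matembisfosol   [nasal place assimilation]
  matembisfosol → madembisfosol   [intervocalic voicing]
  madembisfosol (rule 3 does not apply)
  madembisfosol → madembesfosol   [vowel merger]
  madembesfosol → madempesfosol   [unconditioned shift]
  giving Karake madempesfosol.

madempesfosol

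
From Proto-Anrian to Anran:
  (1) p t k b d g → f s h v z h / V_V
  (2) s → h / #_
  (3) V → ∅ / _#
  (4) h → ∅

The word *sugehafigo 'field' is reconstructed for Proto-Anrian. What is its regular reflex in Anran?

Anran: start from *sugehafigo.
  rule 1 (intervocalic lenition): sugehafigo → suhehafiho
  rule 2 (debuccalisation): suhehafiho → huhehafiho
  rule 3 (apocope): huhehafiho → huhehafih
  rule 4 (h-loss): huhehafih → ueafi
  ⇒ Anran ueafi

ueafi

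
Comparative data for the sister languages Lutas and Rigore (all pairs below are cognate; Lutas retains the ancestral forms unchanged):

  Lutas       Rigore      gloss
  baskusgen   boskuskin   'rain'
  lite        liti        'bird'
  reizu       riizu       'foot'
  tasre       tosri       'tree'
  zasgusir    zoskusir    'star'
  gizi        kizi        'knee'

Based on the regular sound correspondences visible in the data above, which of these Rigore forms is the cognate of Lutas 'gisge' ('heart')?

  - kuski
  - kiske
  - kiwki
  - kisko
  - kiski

gizi ~ kizi — Lutas g corresponds to Rigore k word-initially before a front vowel.
baskusgen ~ boskuskin — Lutas g corresponds to Rigore k after a consonant, before a front vowel.
lite ~ liti, tasre ~ tosri — Lutas e corresponds to Rigore i word-finally.
Applying these to Lutas 'gisge':
  gisge → kisge   (g→k word-initially before a front vowel)
  kisge → kiske   (g→k after a consonant, before a front vowel)
  kiske → kiski   (e→i word-finally)
So the Rigore cognate is 'kiski'.

kiski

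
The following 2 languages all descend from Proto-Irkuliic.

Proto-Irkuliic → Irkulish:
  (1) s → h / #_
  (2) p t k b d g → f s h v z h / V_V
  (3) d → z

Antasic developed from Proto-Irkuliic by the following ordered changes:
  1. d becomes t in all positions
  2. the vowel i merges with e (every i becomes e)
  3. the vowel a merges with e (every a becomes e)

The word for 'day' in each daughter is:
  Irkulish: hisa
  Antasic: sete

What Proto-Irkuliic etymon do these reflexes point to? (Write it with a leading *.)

Position 4: Irkulish has a, Antasic has e. Irkulish preserves a here (none of its changes turn any other segment into a), so the proto-segment is *a.
Position 1: Irkulish has h, Antasic has s. Antasic preserves s here (none of its changes turn any other segment into s), so the proto-segment is *s.
Position 2: Irkulish has i, Antasic has e. Irkulish preserves i here (none of its changes turn any other segment into i), so the proto-segment is *i.
This points to *sita. Verify forward in each daughter:
Irkulish: *sita
  sita → hita   [debuccalisation]
  hita → hisa   [intervocalic lenition]
  hisa (rule 3 does not apply)
  giving Irkulish hisa.
Antasic: *sita > seta > sete  (by vowel merger, vowel merger)
No other proto-form is consistent with every reflex, so the reconstruction is *sita.

*sita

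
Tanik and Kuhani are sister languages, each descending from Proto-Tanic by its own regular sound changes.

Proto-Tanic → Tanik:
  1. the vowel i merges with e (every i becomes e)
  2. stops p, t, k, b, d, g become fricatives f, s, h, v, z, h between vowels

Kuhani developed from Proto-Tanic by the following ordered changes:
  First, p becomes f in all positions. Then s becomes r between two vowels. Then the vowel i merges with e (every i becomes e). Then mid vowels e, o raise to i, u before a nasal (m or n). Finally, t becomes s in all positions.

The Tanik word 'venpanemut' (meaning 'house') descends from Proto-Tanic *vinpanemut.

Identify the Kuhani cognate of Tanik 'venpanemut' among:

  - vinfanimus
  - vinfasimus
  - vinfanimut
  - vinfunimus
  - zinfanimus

vinfanimus

Kuhani: *vinpanemut > vinfanemut > venfanemut > vinfanimut > vinfanimus  (by unconditioned shift, vowel merger, pre-nasal raising, unconditioned shift)
The other candidates each miss or misapply at least one Kuhani change.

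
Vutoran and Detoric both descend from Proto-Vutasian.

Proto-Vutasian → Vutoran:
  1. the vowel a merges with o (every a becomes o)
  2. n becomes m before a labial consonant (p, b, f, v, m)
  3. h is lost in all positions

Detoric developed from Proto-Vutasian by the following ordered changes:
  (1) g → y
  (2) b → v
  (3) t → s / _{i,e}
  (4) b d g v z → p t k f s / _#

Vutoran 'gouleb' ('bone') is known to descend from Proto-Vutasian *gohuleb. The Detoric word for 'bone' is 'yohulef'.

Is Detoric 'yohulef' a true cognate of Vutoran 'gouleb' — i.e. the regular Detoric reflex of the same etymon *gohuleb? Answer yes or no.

yes

Derive the expected Detoric reflex of *gohuleb:
Detoric: *gohuleb
  gohuleb → yohuleb   [unconditioned shift]
  yohuleb → yohulev   [unconditioned shift]
  yohulev (rule 3 does not apply)
  yohulev → yohulef   [final devoicing]
  giving Detoric yohulef.
Detoric 'yohulef' matches the regular reflex exactly, so the pair is cognate.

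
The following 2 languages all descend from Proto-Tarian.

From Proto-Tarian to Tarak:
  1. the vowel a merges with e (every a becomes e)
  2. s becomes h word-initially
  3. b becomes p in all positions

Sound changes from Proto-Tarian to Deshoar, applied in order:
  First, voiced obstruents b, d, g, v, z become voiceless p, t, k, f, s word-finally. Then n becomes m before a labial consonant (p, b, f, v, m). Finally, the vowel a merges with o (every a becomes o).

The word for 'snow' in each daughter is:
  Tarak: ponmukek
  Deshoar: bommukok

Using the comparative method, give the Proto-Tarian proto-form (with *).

*bonmukak

Position 3: Tarak has n, Deshoar has m. Tarak preserves n here (none of its changes turn any other segment into n), so the proto-segment is *n.
Position 7: Tarak has e, Deshoar has o. Taking the neighbouring segments as reconstructed: Tarak e could go back to *a or *e; Deshoar o could go back to *a or *o — the one source consistent with every daughter is *a.
This points to *bonmukak. Verify forward in each daughter:
Tarak: *bonmukak
  bonmukak → bonmukek   [vowel merger]
  bonmukek (rule 2 does not apply)
  bonmukek → ponmukek   [unconditioned shift]
  giving Tarak ponmukek.
Deshoar: *bonmukak > bommukak > bommukok  (by nasal place assimilation, vowel merger)
No other proto-form is consistent with every reflex, so the reconstruction is *bonmukak.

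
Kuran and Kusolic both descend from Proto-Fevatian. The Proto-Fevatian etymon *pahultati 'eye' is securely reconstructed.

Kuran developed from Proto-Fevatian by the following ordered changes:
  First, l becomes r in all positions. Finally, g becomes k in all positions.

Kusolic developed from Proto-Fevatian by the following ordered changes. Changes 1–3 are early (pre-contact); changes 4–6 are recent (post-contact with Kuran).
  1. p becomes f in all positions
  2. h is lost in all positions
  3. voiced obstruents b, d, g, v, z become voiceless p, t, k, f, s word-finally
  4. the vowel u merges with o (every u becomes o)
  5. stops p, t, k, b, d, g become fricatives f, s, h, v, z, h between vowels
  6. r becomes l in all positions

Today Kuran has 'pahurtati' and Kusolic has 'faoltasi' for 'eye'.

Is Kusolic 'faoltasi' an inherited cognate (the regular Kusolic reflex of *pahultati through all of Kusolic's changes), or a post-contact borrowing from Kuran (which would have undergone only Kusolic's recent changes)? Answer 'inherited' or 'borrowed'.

If inherited, *pahultati would pass through all of Kusolic's changes:
Kusolic: *pahultati > fahultati > faultati > faoltati > faoltasi  (by unconditioned shift, h-loss, vowel merger, intervocalic lenition)
If borrowed from Kuran 'pahurtati' after the early changes, it would undergo only the recent ones:
  rule 4 (vowel merger): pahurtati → pahortati
  rule 5 (intervocalic lenition): pahortati → pahortasi
  rule 6 (unconditioned shift): pahortasi → paholtasi
  ⇒ as a loan: paholtasi
Kusolic 'faoltasi' matches the inherited outcome exactly, so it is an inherited cognate, not a loan.

inherited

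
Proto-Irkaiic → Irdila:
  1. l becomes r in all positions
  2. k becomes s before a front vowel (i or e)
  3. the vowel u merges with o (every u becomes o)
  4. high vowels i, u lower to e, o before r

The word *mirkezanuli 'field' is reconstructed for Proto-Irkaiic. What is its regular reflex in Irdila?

mersezanori

Irdila: start from *mirkezanuli.
  rule 1 (unconditioned shift): mirkezanuli → mirkezanuri
  rule 2 (palatalisation): mirkezanuri → mirsezanuri
  rule 3 (vowel merger): mirsezanuri → mirsezanori
  rule 4 (pre-rhotic lowering): mirsezanori → mersezanori
  ⇒ Irdila mersezanori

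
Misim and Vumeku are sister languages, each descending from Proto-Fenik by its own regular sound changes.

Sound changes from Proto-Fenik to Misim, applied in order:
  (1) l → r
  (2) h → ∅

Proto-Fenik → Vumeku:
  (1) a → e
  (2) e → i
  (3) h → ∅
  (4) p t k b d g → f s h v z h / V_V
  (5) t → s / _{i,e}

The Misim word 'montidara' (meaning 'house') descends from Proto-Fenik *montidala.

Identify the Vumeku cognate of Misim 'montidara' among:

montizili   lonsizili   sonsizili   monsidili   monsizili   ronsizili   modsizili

monsizili

Vumeku: *montidala
  montidala → montidele   [vowel merger]
  montidele → montidili   [vowel merger]
  montidili (rule 3 does not apply)
  montidili → montizili   [intervocalic lenition]
  montizili → monsizili   [palatalisation]
  giving Vumeku monsizili.
The other candidates each miss or misapply at least one Vumeku change.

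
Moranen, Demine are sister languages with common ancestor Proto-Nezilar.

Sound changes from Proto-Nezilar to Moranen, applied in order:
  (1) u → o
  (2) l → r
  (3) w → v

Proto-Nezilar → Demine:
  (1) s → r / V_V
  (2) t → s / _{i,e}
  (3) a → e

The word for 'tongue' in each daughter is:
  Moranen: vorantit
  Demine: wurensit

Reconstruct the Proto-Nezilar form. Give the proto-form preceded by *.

Position 6: Moranen has t, Demine has s. Moranen preserves t here (none of its changes turn any other segment into t), so the proto-segment is *t.
Position 2: Moranen has o, Demine has u. Demine preserves u here (none of its changes turn any other segment into u), so the proto-segment is *u.
Position 1: Moranen has v, Demine has w. Demine preserves w here (none of its changes turn any other segment into w), so the proto-segment is *w.
Verify the candidate proto-form against each daughter:
Moranen: *wurantit
  wurantit → worantit   [vowel merger]
  worantit (rule 2 does not apply)
  worantit → vorantit   [unconditioned shift]
  giving Moranen vorantit.
Demine: start from *wurantit.
  rule 1: no change — wurantit
  rule 2 (palatalisation): wurantit → wuransit
  rule 3 (vowel merger): wuransit → wurensit
  ⇒ Demine wurensit
No other proto-form is consistent with every reflex, so the reconstruction is *wurantit.

*wurantit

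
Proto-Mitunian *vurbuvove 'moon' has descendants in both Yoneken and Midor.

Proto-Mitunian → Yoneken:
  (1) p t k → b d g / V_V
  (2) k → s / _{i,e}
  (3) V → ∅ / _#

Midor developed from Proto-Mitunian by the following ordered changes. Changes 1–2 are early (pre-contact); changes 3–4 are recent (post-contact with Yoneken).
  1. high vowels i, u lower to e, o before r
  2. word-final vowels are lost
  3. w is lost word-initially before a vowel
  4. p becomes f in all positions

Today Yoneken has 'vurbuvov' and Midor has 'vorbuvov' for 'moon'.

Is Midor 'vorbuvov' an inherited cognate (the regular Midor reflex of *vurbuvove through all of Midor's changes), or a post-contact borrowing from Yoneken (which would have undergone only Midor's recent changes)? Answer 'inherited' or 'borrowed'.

If inherited, *vurbuvove would pass through all of Midor's changes:
Midor: *vurbuvove > vorbuvove > vorbuvov  (by pre-rhotic lowering, apocope)
If borrowed from Yoneken 'vurbuvov' after the early changes, it would undergo only the recent ones:
  rule 3 (glide loss): no change (vurbuvov)
  rule 4 (unconditioned shift): no change (vurbuvov)
  ⇒ as a loan: vurbuvov
Midor 'vorbuvov' matches the inherited outcome exactly, so it is an inherited cognate, not a loan.

inherited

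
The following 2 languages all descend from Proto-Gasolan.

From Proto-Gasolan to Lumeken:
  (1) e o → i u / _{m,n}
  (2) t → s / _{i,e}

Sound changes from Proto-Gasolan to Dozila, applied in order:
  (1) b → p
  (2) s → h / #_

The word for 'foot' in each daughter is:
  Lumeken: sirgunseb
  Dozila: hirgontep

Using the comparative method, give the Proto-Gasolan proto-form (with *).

*sirgonteb

Position 7: Lumeken has s, Dozila has t. Dozila preserves t here (none of its changes turn any other segment into t), so the proto-segment is *t.
Position 1: Lumeken has s, Dozila has h. Taking the neighbouring segments as reconstructed: Lumeken s could go back to *t or *s; Dozila h could go back to *s or *h — the one source consistent with every daughter is *s.
Position 5: Lumeken has u, Dozila has o. Dozila preserves o here (none of its changes turn any other segment into o), so the proto-segment is *o.
Continuing position by position gives *sirgonteb; check it forward:
Lumeken: *sirgonteb
  sirgonteb → sirgunteb   [pre-nasal raising]
  sirgunteb → sirgunseb   [palatalisation]
  giving Lumeken sirgunseb.
Dozila: start from *sirgonteb.
  rule 1 (unconditioned shift): sirgonteb → sirgontep
  rule 2 (debuccalisation): sirgontep → hirgontep
  ⇒ Dozila hirgontep
No other proto-form is consistent with every reflex, so the reconstruction is *sirgonteb.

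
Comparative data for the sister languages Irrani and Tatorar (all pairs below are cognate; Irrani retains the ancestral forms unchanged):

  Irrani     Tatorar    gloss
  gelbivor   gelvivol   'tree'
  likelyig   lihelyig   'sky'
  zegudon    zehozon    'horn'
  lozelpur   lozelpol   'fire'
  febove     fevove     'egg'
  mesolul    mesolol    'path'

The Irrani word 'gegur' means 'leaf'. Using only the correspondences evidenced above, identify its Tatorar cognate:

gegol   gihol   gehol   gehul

gehol

zegudon ~ zehozon — Irrani g corresponds to Tatorar h between vowels (before a back vowel).
lozelpur ~ lozelpol — Irrani u corresponds to Tatorar o after a consonant, before r.
gelbivor ~ gelvivol, lozelpur ~ lozelpol — Irrani r corresponds to Tatorar l word-finally.
Applying these to Irrani 'gegur':
  gegur → gehur   (g→h between vowels (before a back vowel))
  gehur → gehor   (u→o after a consonant, before r)
  gehor → gehol   (r→l word-finally)
So the Tatorar cognate is 'gehol'.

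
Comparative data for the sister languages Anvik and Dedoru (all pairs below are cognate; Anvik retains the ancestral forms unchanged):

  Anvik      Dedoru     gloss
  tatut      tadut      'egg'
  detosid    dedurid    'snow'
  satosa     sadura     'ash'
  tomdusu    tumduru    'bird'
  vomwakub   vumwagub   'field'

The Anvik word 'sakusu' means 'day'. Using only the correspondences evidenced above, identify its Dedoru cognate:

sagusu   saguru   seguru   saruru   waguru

vomwakub ~ vumwagub — Anvik k corresponds to Dedoru g between vowels (before a back vowel).
tomdusu ~ tumduru — Anvik s corresponds to Dedoru r between vowels (before a back vowel).
Applying these to Anvik 'sakusu':
  sakusu → sagusu   (k→g between vowels (before a back vowel))
  sagusu → saguru   (s→r between vowels (before a back vowel))
So the Dedoru cognate is 'saguru'.

saguru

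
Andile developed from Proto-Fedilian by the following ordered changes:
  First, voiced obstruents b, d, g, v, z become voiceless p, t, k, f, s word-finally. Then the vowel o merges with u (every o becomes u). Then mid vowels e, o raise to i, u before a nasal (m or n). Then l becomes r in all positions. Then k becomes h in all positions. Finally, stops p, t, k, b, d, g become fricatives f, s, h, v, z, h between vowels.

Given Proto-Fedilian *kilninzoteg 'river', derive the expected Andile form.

hirninzuseh

Andile: *kilninzoteg
  kilninzoteg → kilninzotek   [final devoicing]
  kilninzotek → kilninzutek   [vowel merger]
  kilninzutek (rule 3 does not apply)
  kilninzutek → kirninzutek   [unconditioned shift]
  kirninzutek → hirninzuteh   [unconditioned shift]
  hirninzuteh → hirninzuseh   [intervocalic lenition]
  giving Andile hirninzuseh.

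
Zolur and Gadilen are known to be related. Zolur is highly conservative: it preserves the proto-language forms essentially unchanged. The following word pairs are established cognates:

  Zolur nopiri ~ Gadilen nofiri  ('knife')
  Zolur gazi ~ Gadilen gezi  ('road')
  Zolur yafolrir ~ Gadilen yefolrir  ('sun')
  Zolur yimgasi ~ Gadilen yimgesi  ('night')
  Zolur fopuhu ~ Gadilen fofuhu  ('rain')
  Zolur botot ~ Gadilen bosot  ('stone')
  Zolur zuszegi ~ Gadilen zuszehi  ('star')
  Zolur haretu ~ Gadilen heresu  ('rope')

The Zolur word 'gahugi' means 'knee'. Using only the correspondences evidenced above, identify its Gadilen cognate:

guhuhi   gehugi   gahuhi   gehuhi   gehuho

gazi ~ gezi, yimgasi ~ yimgesi — Zolur a corresponds to Gadilen e after a consonant, before a consonant other than r, m, n, p, b, f, v.
zuszegi ~ zuszehi — Zolur g corresponds to Gadilen h between vowels (before a front vowel).
Applying these to Zolur 'gahugi':
  gahugi → gehugi   (a→e after a consonant, before a consonant other than r, m, n, p, b, f, v)
  gehugi → gehuhi   (g→h between vowels (before a front vowel))
So the Gadilen cognate is 'gehuhi'.

gehuhi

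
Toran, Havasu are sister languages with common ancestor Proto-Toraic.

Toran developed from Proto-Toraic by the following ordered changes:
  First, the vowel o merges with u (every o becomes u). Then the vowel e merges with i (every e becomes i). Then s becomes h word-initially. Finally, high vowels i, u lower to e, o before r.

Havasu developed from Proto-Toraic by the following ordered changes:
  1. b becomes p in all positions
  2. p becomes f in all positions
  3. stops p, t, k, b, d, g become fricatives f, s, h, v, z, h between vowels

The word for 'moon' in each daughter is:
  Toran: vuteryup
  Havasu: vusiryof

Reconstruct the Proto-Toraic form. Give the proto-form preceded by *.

Position 8: Toran has p, Havasu has f. Toran preserves p here (none of its changes turn any other segment into p), so the proto-segment is *p.
Position 4: Toran has e, Havasu has i. Havasu preserves i here (none of its changes turn any other segment into i), so the proto-segment is *i.
This points to *vutiryop. Verify forward in each daughter:
Toran: *vutiryop
  vutiryop → vutiryup   [vowel merger]
  vutiryup (rule 2 does not apply)
  vutiryup (rule 3 does not apply)
  vutiryup → vuteryup   [pre-rhotic lowering]
  giving Toran vuteryup.
Havasu: *vutiryop
  vutiryop (rule 1 does not apply)
  vutiryop → vutiryof   [unconditioned shift]
  vutiryof → vusiryof   [intervocalic lenition]
  giving Havasu vusiryof.
No other proto-form is consistent with every reflex, so the reconstruction is *vutiryop.

*vutiryop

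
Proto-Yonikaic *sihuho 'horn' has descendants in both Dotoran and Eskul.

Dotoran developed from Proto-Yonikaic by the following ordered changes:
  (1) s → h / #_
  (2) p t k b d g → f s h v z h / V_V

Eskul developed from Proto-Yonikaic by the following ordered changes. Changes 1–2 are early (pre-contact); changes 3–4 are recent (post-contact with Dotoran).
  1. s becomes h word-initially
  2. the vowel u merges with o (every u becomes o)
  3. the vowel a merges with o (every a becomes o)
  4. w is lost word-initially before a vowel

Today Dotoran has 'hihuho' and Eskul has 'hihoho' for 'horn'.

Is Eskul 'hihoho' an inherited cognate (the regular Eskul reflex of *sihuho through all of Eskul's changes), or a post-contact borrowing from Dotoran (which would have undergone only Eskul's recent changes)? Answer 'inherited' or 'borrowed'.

If inherited, *sihuho would pass through all of Eskul's changes:
Eskul: start from *sihuho.
  rule 1 (debuccalisation): sihuho → hihuho
  rule 2 (vowel merger): hihuho → hihoho
  rule 3: no change — hihoho
  rule 4: no change — hihoho
  ⇒ Eskul hihoho
If borrowed from Dotoran 'hihuho' after the early changes, it would undergo only the recent ones:
  rule 3 (vowel merger): no change (hihuho)
  rule 4 (glide loss): no change (hihuho)
  ⇒ as a loan: hihuho
Eskul 'hihoho' matches the inherited outcome exactly, so it is an inherited cognate, not a loan.

inherited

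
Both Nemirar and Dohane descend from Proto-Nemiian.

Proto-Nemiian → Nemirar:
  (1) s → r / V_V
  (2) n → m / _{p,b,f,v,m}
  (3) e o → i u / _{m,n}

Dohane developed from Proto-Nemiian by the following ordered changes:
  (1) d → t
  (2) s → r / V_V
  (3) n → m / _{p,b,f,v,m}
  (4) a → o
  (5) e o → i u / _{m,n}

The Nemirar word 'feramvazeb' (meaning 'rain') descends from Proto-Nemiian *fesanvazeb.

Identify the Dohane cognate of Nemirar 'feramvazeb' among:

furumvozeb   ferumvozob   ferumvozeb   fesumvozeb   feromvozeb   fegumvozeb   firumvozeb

Dohane: start from *fesanvazeb.
  rule 1: no change — fesanvazeb
  rule 2 (rhotacism): fesanvazeb → feranvazeb
  rule 3 (nasal place assimilation): feranvazeb → feramvazeb
  rule 4 (vowel merger): feramvazeb → feromvozeb
  rule 5 (pre-nasal raising): feromvozeb → ferumvozeb
  ⇒ Dohane ferumvozeb
Only 'ferumvozeb' matches the regular Dohane development of *fesanvazeb.

ferumvozeb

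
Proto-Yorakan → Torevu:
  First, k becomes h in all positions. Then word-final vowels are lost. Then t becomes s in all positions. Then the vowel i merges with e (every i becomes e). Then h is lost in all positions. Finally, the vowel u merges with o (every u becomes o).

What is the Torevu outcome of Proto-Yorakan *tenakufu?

Torevu: start from *tenakufu.
  rule 1 (unconditioned shift): tenakufu → tenahufu
  rule 2 (apocope): tenahufu → tenahuf
  rule 3 (unconditioned shift): tenahuf → senahuf
  rule 4: no change — senahuf
  rule 5 (h-loss): senahuf → senauf
  rule 6 (vowel merger): senauf → senaof
  ⇒ Torevu senaof

senaof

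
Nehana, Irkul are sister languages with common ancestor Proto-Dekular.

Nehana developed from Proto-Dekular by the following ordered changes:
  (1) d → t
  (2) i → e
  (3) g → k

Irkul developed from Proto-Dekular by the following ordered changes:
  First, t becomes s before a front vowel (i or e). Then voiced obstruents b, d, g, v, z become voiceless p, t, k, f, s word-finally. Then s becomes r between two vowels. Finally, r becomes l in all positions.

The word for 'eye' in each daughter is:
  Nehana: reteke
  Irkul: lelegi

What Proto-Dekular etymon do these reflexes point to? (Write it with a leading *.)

*retegi

Position 5: Nehana has k, Irkul has g. Irkul preserves g here (none of its changes turn any other segment into g), so the proto-segment is *g.
Position 3: Nehana has t, Irkul has l. Taking the neighbouring segments as reconstructed: Nehana t could go back to *t or *d; Irkul l could go back to *t or *s or *l or *r — the one source consistent with every daughter is *t.
Verify the candidate proto-form against each daughter:
Nehana: start from *retegi.
  rule 1: no change — retegi
  rule 2 (vowel merger): retegi → retege
  rule 3 (unconditioned shift): retege → reteke
  ⇒ Nehana reteke
Irkul: *retegi
  retegi → resegi   [palatalisation]
  resegi (rule 2 does not apply)
  resegi → reregi   [rhotacism]
  reregi → lelegi   [unconditioned shift]
  giving Irkul lelegi.
Only *retegi yields all of Nehana reteke, Irkul lelegi.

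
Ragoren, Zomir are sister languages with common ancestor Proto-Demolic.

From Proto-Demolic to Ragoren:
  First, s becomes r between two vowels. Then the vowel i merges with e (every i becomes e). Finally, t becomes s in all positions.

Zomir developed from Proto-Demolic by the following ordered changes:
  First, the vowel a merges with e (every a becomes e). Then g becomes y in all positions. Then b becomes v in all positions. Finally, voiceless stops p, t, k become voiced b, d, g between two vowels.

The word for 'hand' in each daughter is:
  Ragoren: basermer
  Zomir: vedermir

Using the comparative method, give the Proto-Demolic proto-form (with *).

*batermir

Position 7: Ragoren has e, Zomir has i. Zomir preserves i here (none of its changes turn any other segment into i), so the proto-segment is *i.
Position 1: Ragoren has b, Zomir has v. Ragoren preserves b here (none of its changes turn any other segment into b), so the proto-segment is *b.
Verify the candidate proto-form against each daughter:
Ragoren: start from *batermir.
  rule 1: no change — batermir
  rule 2 (vowel merger): batermir → batermer
  rule 3 (unconditioned shift): batermer → basermer
  ⇒ Ragoren basermer
Zomir: start from *batermir.
  rule 1 (vowel merger): batermir → betermir
  rule 2: no change — betermir
  rule 3 (unconditioned shift): betermir → vetermir
  rule 4 (intervocalic voicing): vetermir → vedermir
  ⇒ Zomir vedermir
*batermir is the unique common source.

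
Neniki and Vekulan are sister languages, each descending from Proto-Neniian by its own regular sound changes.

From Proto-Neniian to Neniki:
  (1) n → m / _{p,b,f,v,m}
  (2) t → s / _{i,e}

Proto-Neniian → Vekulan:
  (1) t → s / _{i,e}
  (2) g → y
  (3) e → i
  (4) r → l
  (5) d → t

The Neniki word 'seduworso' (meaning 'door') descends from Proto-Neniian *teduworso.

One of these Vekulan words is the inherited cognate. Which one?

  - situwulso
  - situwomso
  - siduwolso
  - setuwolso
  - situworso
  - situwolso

situwolso

Vekulan: *teduworso > seduworso > siduworso > siduwolso > situwolso  (by palatalisation, vowel merger, unconditioned shift, unconditioned shift)
Among the options, 'situwolso' alone shows every Vekulan change applied in order.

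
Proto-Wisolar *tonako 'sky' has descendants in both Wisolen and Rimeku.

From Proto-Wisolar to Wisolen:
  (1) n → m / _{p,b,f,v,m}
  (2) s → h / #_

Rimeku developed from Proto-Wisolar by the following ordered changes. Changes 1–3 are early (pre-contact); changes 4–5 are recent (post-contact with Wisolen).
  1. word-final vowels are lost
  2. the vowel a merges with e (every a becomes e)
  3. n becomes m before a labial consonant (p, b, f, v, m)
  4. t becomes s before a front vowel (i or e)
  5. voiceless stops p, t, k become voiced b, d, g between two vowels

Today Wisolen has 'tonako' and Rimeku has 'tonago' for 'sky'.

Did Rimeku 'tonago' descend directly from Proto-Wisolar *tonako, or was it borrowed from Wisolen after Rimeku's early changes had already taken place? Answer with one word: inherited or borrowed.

borrowed

If inherited, *tonako would pass through all of Rimeku's changes:
Rimeku: *tonako > tonak > tonek  (by apocope, vowel merger)
If borrowed from Wisolen 'tonako' after the early changes, it would undergo only the recent ones:
  rule 4 (palatalisation): no change (tonako)
  rule 5 (intervocalic voicing): tonako → tonago
  ⇒ as a loan: tonago
Rimeku 'tonago' matches the loan outcome 'tonago', not the inherited 'tonek' — it skipped the early Rimeku changes, so it was borrowed from Wisolen.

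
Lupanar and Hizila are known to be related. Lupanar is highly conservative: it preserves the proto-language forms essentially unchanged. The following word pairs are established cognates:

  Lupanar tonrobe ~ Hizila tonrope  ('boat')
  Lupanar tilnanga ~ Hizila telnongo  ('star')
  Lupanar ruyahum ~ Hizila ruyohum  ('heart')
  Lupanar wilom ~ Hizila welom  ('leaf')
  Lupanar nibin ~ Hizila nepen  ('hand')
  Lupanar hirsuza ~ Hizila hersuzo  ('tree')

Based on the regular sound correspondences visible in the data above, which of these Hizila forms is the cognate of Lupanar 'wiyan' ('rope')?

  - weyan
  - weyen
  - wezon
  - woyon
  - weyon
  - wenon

weyon

tilnanga ~ telnongo, wilom ~ welom — Lupanar i corresponds to Hizila e after a consonant, before a consonant other than r, m, n, p, b, f, v.
tilnanga ~ telnongo — Lupanar a corresponds to Hizila o after a consonant, before a nasal.
Applying these to Lupanar 'wiyan':
  wiyan → weyan   (i→e after a consonant, before a consonant other than r, m, n, p, b, f, v)
  weyan → weyon   (a→o after a consonant, before a nasal)
So the Hizila cognate is 'weyon'.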